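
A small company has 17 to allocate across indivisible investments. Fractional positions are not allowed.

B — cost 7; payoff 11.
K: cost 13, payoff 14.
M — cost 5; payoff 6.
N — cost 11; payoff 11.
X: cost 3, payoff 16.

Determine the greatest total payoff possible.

This is a 0-1 knapsack instance.
B + M + X: cost 7 + 5 + 3 = 15 ≤ 17, payoff 11 + 6 + 16 = 33.
K + X: cost 13 + 3 = 16 ≤ 17, payoff 14 + 16 = 30.
Best is B, M, and X with total payoff 33.

33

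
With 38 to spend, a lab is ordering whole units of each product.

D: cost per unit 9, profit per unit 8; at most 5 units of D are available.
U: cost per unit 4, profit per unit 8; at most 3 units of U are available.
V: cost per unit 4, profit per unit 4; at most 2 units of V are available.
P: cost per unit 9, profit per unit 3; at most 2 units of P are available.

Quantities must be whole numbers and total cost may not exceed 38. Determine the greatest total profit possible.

48

Take 2×D, 3×U, and 2×V: cost 38 ≤ 38, profit 2·8 + 3·8 + 2·4 = 48.
U has the best ratio (8/4) and is taken to its limit of 3; remaining capacity is filled optimally with the others.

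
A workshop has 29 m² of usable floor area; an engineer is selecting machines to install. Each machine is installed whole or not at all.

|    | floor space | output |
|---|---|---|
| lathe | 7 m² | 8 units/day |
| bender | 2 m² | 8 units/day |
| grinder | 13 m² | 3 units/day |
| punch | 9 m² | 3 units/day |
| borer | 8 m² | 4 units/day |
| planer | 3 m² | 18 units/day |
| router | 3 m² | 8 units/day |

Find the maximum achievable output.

46

This is an integer program with binary decision variables.
Take lathe, bender, borer, planer, and router: floor space 7 + 2 + 8 + 3 + 3 = 23 ≤ 29, output 8 + 8 + 4 + 18 + 8 = 46.
No other feasible combination does better.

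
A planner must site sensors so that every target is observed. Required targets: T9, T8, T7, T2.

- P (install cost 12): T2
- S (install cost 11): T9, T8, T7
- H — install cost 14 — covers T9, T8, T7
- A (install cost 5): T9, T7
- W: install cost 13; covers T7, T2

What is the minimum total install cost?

23

The greedy cost-per-new-target heuristic would pick A, S, and P for 28, but a cheaper cover exists.
Choose P and S: together they cover T9, T8, T7, T2 — every target.
Total install cost: 12 + 11 = 23.
No cover costs less than 23.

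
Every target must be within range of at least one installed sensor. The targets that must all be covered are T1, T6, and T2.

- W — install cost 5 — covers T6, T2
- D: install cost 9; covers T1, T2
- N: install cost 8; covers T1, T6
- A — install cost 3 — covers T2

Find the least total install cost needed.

The greedy cost-per-new-target heuristic would pick W and N for 13, but a cheaper cover exists.
Choose N and A: together they cover T1, T6, T2 — every target.
Total install cost: 8 + 3 = 11.
No cover costs less than 11.

11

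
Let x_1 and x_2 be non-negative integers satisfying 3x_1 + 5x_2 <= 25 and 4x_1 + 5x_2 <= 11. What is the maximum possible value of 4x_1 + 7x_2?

The continuous relaxation peaks at (0, 2.2) with value 15.40; rounding to a feasible lattice point costs some objective.
(x_1,x_2)=(0,2): 3·0+5·2=10≤25, 4·0+5·2=10≤11, objective 14.
(x_1,x_2)=(1,1): 3·1+5·1=8≤25, 4·1+5·1=9≤11, objective 11.
(x_1,x_2)=(0,1): 3·0+5·1=5≤25, 4·0+5·1=5≤11, objective 7.
No feasible integer point exceeds 14.

14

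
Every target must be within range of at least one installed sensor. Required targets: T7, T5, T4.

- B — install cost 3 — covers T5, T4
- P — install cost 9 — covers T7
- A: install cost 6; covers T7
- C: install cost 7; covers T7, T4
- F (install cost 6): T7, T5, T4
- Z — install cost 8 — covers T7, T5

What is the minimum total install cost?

The greedy cost-per-new-target heuristic would pick B and A for 9, but a cheaper cover exists.
F alone covers T7, T5, T4 — every target.
Total install cost: 6.
No cover costs less than 6.

6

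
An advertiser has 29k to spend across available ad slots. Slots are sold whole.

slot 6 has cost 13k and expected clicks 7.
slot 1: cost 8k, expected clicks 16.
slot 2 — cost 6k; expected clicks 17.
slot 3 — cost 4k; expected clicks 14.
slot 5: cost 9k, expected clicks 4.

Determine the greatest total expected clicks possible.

slot 1 + slot 2 + slot 3 + slot 5: cost 8 + 6 + 4 + 9 = 27 ≤ 29, expected clicks 16 + 17 + 14 + 4 = 51.
slot 1 + slot 2 + slot 3: cost 8 + 6 + 4 = 18 ≤ 29, expected clicks 16 + 17 + 14 = 47.
slot 6 + slot 1 + slot 2: cost 13 + 8 + 6 = 27 ≤ 29, expected clicks 7 + 16 + 17 = 40.
Best is slot 1, slot 2, slot 3, and slot 5 with total expected clicks 51.

51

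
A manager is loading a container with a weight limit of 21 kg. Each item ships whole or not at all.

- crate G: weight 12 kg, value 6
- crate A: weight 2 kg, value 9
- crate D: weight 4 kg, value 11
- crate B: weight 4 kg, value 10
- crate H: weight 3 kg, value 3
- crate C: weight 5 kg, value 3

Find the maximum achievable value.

crate A + crate D + crate B + crate H: weight 2 + 4 + 4 + 3 = 13 ≤ 21, value 9 + 11 + 10 + 3 = 33.
crate A + crate D + crate B + crate C: weight 2 + 4 + 4 + 5 = 15 ≤ 21, value 9 + 11 + 10 + 3 = 33.
crate A + crate D + crate B + crate H + crate C: weight 2 + 4 + 4 + 3 + 5 = 18 ≤ 21, value 9 + 11 + 10 + 3 + 3 = 36.
Best is crate A, crate D, crate B, crate H, and crate C with total value 36.

36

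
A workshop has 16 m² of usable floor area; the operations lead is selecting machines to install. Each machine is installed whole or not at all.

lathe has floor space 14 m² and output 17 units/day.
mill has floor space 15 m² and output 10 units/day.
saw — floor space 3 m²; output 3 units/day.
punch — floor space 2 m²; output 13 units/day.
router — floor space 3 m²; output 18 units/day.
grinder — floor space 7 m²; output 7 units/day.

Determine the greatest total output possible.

Allowing fractional choices, the relaxed optimum would be about 44.4, but machines are indivisible.
saw + punch + router + grinder: floor space 3 + 2 + 3 + 7 = 15 ≤ 16, output 3 + 13 + 18 + 7 = 41.
punch + router + grinder: floor space 2 + 3 + 7 = 12 ≤ 16, output 13 + 18 + 7 = 38.
Best is saw, punch, router, and grinder with total output 41.

41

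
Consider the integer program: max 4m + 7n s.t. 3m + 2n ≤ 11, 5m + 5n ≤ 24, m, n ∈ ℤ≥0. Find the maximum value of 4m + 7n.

28

(m,n)=(0,4): 3·0+2·4=8≤11, 5·0+5·4=20≤24, objective 28.
(m,n)=(1,3): 3·1+2·3=9≤11, 5·1+5·3=20≤24, objective 25.
Maximum is 28 at (m,n)=(0,4).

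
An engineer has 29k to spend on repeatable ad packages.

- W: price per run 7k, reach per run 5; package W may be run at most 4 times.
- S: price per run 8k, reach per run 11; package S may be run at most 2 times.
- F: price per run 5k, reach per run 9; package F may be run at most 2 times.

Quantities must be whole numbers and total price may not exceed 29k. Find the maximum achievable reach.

40

This is a bounded integer knapsack.
2×S and 2×F: price 26 ≤ 29, reach 2·11 + 2·9 = 40.
1×W, 2×S, and 1×F: price 28 ≤ 29, reach 1·5 + 2·11 + 1·9 = 36.
Best is 40.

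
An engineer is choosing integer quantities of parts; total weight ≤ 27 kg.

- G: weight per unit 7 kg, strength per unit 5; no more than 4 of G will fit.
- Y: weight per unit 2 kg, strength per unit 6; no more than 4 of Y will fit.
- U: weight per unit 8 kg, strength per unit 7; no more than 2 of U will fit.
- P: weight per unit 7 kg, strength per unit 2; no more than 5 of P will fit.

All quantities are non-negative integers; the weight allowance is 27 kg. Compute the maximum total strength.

Y has the best ratio (6/2); taking only Y gives at most 4×6 = 24 (stopped by the supply cap of 4).
Mixing does better — 4×Y and 2×U: weight 24 ≤ 27, strength 4·6 + 2·7 = 38.

38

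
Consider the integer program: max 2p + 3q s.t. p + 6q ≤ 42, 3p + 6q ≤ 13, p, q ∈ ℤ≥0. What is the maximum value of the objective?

8

(p,q)=(4,0) is feasible, giving 8.
(p,q)=(3,0) is feasible, giving 6.
Maximum is 8 at (p,q)=(4,0).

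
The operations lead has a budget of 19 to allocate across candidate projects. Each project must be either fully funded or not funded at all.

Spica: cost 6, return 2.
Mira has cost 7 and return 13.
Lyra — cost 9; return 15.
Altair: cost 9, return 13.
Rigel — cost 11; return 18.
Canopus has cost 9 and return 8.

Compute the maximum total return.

31

Mira + Rigel: cost 7 + 11 = 18 ≤ 19, return 13 + 18 = 31.
Mira + Lyra: cost 7 + 9 = 16 ≤ 19, return 13 + 15 = 28.
Best is Mira and Rigel with total return 31.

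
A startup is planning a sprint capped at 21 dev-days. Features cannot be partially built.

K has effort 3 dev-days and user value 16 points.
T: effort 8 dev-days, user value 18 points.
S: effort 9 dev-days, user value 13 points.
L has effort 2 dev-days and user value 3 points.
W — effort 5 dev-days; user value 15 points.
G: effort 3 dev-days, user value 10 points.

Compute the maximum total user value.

Take K, T, L, W, and G: effort 3 + 8 + 2 + 5 + 3 = 21 ≤ 21, user value 16 + 18 + 3 + 15 + 10 = 62.
No other feasible combination does better.

62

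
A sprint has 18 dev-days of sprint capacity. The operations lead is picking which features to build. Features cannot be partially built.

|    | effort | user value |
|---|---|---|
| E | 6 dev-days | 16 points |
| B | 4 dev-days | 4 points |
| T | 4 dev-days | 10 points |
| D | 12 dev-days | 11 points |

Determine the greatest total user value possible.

30

This is a 0-1 knapsack instance.
E + B + T: effort 6 + 4 + 4 = 14 ≤ 18, user value 16 + 4 + 10 = 30.
E + D: effort 6 + 12 = 18 ≤ 18, user value 16 + 11 = 27.
Best is E, B, and T with total user value 30.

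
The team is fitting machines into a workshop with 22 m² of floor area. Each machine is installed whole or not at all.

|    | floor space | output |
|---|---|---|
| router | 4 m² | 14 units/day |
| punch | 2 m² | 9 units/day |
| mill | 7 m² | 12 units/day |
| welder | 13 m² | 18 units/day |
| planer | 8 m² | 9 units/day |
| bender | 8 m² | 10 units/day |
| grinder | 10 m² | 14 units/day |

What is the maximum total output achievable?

Allowing fractional choices, the relaxed optimum would be about 47.6, but machines are indivisible.
router + punch + mill + bender: floor space 4 + 2 + 7 + 8 = 21 ≤ 22, output 14 + 9 + 12 + 10 = 45.
router + punch + mill + planer: floor space 4 + 2 + 7 + 8 = 21 ≤ 22, output 14 + 9 + 12 + 9 = 44.
router + punch + planer + bender: floor space 4 + 2 + 8 + 8 = 22 ≤ 22, output 14 + 9 + 9 + 10 = 42.
Best is router, punch, mill, and bender with total output 45.

45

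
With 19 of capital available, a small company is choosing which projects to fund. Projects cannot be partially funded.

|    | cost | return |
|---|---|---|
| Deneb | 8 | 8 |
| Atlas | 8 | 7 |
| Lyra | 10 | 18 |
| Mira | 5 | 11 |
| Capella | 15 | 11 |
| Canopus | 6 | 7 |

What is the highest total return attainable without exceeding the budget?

29

Deneb + Mira + Canopus: cost 8 + 5 + 6 = 19 ≤ 19, return 8 + 11 + 7 = 26.
Lyra + Mira: cost 10 + 5 = 15 ≤ 19, return 18 + 11 = 29.
Deneb + Lyra: cost 8 + 10 = 18 ≤ 19, return 8 + 18 = 26.
Best is Lyra and Mira with total return 29.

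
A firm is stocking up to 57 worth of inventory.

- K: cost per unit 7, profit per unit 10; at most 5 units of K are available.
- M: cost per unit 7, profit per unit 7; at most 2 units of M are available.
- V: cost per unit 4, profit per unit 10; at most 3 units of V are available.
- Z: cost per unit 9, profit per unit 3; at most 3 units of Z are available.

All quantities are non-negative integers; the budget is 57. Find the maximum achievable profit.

This is a bounded integer knapsack.
V has the best ratio (10/4); taking only V gives at most 3×10 = 30 (stopped by the supply cap of 3).
Mixing does better — 5×K, 1×M, and 3×V: cost 54 ≤ 57, profit 5·10 + 1·7 + 3·10 = 87.

87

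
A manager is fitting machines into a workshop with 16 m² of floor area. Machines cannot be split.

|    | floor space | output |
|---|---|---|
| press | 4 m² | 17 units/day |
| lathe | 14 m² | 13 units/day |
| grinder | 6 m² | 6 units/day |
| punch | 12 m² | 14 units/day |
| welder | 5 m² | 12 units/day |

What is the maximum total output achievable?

35

Treat it as a binary knapsack problem.
Take press, grinder, and welder: floor space 4 + 6 + 5 = 15 ≤ 16, output 17 + 6 + 12 = 35.
No other feasible combination does better.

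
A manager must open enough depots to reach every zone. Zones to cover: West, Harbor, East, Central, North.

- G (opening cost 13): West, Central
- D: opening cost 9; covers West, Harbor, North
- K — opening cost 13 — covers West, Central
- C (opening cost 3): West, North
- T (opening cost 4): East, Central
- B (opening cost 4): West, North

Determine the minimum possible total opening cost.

This is a weighted set-cover instance.
The greedy cost-per-new-zone heuristic would pick C, T, and D for 16, but a cheaper cover exists.
Choose D and T: together they cover West, Harbor, East, Central, North — every zone.
Total opening cost: 9 + 4 = 13.
No cover costs less than 13.

13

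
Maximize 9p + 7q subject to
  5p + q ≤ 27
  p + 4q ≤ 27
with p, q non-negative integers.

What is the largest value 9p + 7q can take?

The continuous relaxation peaks at (4.26, 5.68) with value 78.16; rounding to a feasible lattice point costs some objective.
(p,q)=(4,5): 5·4+1·5=25≤27, 1·4+4·5=24≤27, objective 71.
(p,q)=(3,6): 5·3+1·6=21≤27, 1·3+4·6=27≤27, objective 69.
(p,q)=(4,4): 5·4+1·4=24≤27, 1·4+4·4=20≤27, objective 64.
No feasible integer point exceeds 71.

71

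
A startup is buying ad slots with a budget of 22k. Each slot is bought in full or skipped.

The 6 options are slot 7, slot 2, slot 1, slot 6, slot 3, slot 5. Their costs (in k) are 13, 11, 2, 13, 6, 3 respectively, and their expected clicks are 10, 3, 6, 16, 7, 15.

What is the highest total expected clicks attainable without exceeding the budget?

slot 1 + slot 6 + slot 5: cost 2 + 13 + 3 = 18 ≤ 22, expected clicks 6 + 16 + 15 = 37.
slot 6 + slot 3 + slot 5: cost 13 + 6 + 3 = 22 ≤ 22, expected clicks 16 + 7 + 15 = 38.
Best is slot 6, slot 3, and slot 5 with total expected clicks 38.

38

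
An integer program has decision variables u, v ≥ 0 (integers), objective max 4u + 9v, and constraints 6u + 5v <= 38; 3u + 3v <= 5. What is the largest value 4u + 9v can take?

9

(u,v)=(0,1): 6·0+5·1=5≤38, 3·0+3·1=3≤5, objective 9.
(u,v)=(1,0): 6·1+5·0=6≤38, 3·1+3·0=3≤5, objective 4.
(u,v)=(0,0): 6·0+5·0=0≤38, 3·0+3·0=0≤5, objective 0.
No feasible integer point exceeds 9.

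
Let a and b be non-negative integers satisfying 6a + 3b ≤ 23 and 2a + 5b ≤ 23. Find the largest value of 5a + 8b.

The continuous relaxation peaks at (1.92, 3.83) with value 40.25; rounding to a feasible lattice point costs some objective.
(a,b)=(1,4): 6·1+3·4=18≤23, 2·1+5·4=22≤23, objective 37.
(a,b)=(2,3): 6·2+3·3=21≤23, 2·2+5·3=19≤23, objective 34.
(a,b)=(0,4): 6·0+3·4=12≤23, 2·0+5·4=20≤23, objective 32.
The best lattice point is (1,4), giving 37.

37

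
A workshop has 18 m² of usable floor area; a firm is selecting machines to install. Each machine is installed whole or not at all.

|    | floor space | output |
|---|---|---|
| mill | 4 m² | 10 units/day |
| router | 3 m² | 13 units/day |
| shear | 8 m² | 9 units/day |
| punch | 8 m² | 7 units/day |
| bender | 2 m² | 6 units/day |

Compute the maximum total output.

Take mill, router, shear, and bender: floor space 4 + 3 + 8 + 2 = 17 ≤ 18, output 10 + 13 + 9 + 6 = 38.
No other feasible combination does better.

38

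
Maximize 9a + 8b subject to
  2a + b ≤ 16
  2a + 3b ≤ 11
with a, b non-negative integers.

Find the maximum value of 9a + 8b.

45

The continuous relaxation peaks at (5.5, 0) with value 49.50; rounding to a feasible lattice point costs some objective.
(a,b)=(5,0): 2·5+1·0=10≤16, 2·5+3·0=10≤11, objective 45.
(a,b)=(4,1): 2·4+1·1=9≤16, 2·4+3·1=11≤11, objective 44.
Maximum is 45 at (a,b)=(5,0).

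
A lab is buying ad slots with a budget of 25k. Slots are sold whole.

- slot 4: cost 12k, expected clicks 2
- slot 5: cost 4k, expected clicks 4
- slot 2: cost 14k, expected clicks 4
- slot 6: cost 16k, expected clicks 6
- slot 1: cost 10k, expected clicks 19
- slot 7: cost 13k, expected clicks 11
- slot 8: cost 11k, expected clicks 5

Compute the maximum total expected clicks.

30

Treat it as a binary knapsack problem.
Take slot 1 and slot 7: cost 10 + 13 = 23 ≤ 25, expected clicks 19 + 11 = 30.
No other feasible combination does better.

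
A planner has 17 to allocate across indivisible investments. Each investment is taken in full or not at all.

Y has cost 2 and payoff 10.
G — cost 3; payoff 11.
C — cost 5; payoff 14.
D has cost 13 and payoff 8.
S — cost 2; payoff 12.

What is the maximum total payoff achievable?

47

This is a 0-1 knapsack instance.
Take Y, G, C, and S: cost 2 + 3 + 5 + 2 = 12 ≤ 17, payoff 10 + 11 + 14 + 12 = 47.
No other feasible combination does better.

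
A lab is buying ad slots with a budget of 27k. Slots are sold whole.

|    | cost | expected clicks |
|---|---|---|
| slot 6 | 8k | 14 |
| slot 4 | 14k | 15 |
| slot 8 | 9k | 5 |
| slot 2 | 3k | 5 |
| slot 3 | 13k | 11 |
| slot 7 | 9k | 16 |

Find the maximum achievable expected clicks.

36

Take slot 4, slot 2, and slot 7: cost 14 + 3 + 9 = 26 ≤ 27, expected clicks 15 + 5 + 16 = 36.
No other feasible combination does better.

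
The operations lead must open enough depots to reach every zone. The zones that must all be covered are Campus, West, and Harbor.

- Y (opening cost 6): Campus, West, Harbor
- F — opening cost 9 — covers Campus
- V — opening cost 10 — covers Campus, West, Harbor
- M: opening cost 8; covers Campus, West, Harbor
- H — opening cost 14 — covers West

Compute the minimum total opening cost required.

6

This is an integer covering problem.
Y alone covers Campus, West, Harbor — every zone.
Total opening cost: 6.
No cover costs less than 6.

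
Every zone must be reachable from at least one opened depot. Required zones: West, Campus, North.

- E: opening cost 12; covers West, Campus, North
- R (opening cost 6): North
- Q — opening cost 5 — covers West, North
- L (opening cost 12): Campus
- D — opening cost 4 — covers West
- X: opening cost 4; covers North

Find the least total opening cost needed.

12

E alone covers West, Campus, North — every zone.
Total opening cost: 12.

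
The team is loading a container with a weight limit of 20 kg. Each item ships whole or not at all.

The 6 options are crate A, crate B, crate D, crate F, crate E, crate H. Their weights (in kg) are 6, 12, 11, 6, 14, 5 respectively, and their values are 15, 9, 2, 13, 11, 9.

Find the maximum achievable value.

This is a 0-1 knapsack instance.
Take crate A, crate F, and crate H: weight 6 + 6 + 5 = 17 ≤ 20, value 15 + 13 + 9 = 37.
No other feasible combination does better.

37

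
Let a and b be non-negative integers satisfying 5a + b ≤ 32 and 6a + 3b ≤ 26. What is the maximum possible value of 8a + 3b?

32

Relaxing integrality, the LP optimum is 34.67 at (a,b) = (4.33, 0), which is not an integer point.
(a,b)=(4,0): 5·4+1·0=20≤32, 6·4+3·0=24≤26, objective 32.
(a,b)=(3,1): 5·3+1·1=16≤32, 6·3+3·1=21≤26, objective 27.
(a,b)=(3,0): 5·3+1·0=15≤32, 6·3+3·0=18≤26, objective 24.
No feasible integer point exceeds 32.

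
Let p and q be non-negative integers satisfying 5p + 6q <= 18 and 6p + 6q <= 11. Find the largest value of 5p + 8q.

8

Relaxing integrality, the LP optimum is 14.67 at (p,q) = (0, 1.83), which is not an integer point.
(p,q)=(0,1) is feasible, giving 8.
(p,q)=(1,0) is feasible, giving 5.
(p,q)=(0,0) is feasible, giving 0.
No feasible integer point exceeds 8.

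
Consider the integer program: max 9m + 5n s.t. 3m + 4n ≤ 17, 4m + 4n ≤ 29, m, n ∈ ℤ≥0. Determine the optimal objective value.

The continuous relaxation peaks at (5.67, 0) with value 51.00; rounding to a feasible lattice point costs some objective.
(m,n)=(5,0): 3·5+4·0=15≤17, 4·5+4·0=20≤29, objective 45.
(m,n)=(4,1): 3·4+4·1=16≤17, 4·4+4·1=20≤29, objective 41.
(m,n)=(4,0): 3·4+4·0=12≤17, 4·4+4·0=16≤29, objective 36.
No feasible integer point exceeds 45.

45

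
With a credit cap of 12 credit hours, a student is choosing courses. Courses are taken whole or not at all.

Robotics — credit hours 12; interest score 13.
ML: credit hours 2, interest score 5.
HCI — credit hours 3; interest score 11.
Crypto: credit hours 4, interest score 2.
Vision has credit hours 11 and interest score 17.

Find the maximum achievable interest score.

18

ML + HCI + Crypto: credit hours 2 + 3 + 4 = 9 ≤ 12, interest score 5 + 11 + 2 = 18.
Vision: credit hours 11 ≤ 12, interest score 17.
Best is ML, HCI, and Crypto with total interest score 18.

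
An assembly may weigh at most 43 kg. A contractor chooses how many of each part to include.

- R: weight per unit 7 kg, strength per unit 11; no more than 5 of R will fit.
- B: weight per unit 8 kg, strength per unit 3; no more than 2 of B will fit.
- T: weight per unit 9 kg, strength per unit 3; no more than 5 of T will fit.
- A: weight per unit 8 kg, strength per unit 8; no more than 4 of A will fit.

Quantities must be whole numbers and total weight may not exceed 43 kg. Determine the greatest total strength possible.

This is a bounded integer knapsack.
R has the best ratio (11/7); taking only R gives at most 5×11 = 55 (stopped by the supply cap of 5).
Mixing does better — 5×R and 1×A: weight 43 ≤ 43, strength 5·11 + 1·8 = 63.

63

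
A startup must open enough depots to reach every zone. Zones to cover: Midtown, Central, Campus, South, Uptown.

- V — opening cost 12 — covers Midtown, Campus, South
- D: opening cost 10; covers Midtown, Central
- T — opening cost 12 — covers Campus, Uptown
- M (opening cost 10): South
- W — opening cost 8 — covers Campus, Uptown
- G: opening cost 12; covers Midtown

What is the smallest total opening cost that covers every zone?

28

The greedy cost-per-new-zone heuristic would pick V, W, and D for 30, but a cheaper cover exists.
Choose D, M, and W: together they cover Midtown, Central, Campus, South, Uptown — every zone.
Total opening cost: 10 + 10 + 8 = 28.
No cover costs less than 28.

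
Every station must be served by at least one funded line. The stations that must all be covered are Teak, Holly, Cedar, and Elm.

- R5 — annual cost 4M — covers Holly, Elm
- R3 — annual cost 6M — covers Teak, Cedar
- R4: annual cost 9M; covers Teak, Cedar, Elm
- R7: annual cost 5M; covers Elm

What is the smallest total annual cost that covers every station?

10

Choose R5 and R3: together they cover Teak, Holly, Cedar, Elm — every station.
Total annual cost: 4 + 6 = 10.
No cover costs less than 10.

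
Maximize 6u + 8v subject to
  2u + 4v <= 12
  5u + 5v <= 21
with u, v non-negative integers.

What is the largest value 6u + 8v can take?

The continuous relaxation peaks at (2.4, 1.8) with value 28.80; rounding to a feasible lattice point costs some objective.
(u,v)=(2,2): 2·2+4·2=12≤12, 5·2+5·2=20≤21, objective 28.
(u,v)=(3,1): 2·3+4·1=10≤12, 5·3+5·1=20≤21, objective 26.
(u,v)=(1,2): 2·1+4·2=10≤12, 5·1+5·2=15≤21, objective 22.
No feasible integer point exceeds 28.

28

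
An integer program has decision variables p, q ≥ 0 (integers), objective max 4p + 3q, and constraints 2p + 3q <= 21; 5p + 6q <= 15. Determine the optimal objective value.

(p,q)=(3,0): 2·3+3·0=6≤21, 5·3+6·0=15≤15, objective 12.
(p,q)=(2,0): 2·2+3·0=4≤21, 5·2+6·0=10≤15, objective 8.
The best lattice point is (3,0), giving 12.

12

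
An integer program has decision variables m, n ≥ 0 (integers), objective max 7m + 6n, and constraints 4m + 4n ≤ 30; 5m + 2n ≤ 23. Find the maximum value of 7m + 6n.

The continuous relaxation peaks at (2.67, 4.83) with value 47.67; rounding to a feasible lattice point costs some objective.
(m,n)=(3,4): 4·3+4·4=28≤30, 5·3+2·4=23≤23, objective 45.
(m,n)=(2,5): 4·2+4·5=28≤30, 5·2+2·5=20≤23, objective 44.
No feasible integer point exceeds 45.

45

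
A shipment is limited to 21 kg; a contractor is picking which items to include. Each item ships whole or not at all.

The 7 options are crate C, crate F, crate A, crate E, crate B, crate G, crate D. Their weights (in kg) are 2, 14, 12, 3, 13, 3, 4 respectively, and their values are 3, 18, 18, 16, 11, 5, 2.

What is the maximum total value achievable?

crate C + crate A + crate E + crate G: weight 2 + 12 + 3 + 3 = 20 ≤ 21, value 3 + 18 + 16 + 5 = 42.
crate A + crate E + crate G: weight 12 + 3 + 3 = 18 ≤ 21, value 18 + 16 + 5 = 39.
Best is crate C, crate A, crate E, and crate G with total value 42.

42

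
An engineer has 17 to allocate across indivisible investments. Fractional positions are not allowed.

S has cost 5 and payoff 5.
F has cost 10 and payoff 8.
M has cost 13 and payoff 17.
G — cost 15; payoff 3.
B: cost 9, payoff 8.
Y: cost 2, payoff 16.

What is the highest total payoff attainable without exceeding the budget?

33

Take M and Y: cost 13 + 2 = 15 ≤ 17, payoff 17 + 16 = 33.
No other feasible combination does better.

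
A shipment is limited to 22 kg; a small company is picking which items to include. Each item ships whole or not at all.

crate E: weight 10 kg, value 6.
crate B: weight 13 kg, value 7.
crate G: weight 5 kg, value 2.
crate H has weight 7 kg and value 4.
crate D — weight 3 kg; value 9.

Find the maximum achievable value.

crate B + crate G + crate D: weight 13 + 5 + 3 = 21 ≤ 22, value 7 + 2 + 9 = 18.
crate E + crate H + crate D: weight 10 + 7 + 3 = 20 ≤ 22, value 6 + 4 + 9 = 19.
Best is crate E, crate H, and crate D with total value 19.

19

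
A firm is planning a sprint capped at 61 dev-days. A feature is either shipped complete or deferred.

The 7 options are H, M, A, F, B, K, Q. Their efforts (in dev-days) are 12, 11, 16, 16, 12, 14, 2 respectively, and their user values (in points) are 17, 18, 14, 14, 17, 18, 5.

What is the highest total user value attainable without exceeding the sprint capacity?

Allowing fractional choices, the relaxed optimum would be about 83.8, but features are indivisible.
H + M + A + K + Q: effort 12 + 11 + 16 + 14 + 2 = 55 ≤ 61, user value 17 + 18 + 14 + 18 + 5 = 72.
H + M + B + K + Q: effort 12 + 11 + 12 + 14 + 2 = 51 ≤ 61, user value 17 + 18 + 17 + 18 + 5 = 75.
H + M + F + K + Q: effort 12 + 11 + 16 + 14 + 2 = 55 ≤ 61, user value 17 + 18 + 14 + 18 + 5 = 72.
Best is H, M, B, K, and Q with total user value 75.

75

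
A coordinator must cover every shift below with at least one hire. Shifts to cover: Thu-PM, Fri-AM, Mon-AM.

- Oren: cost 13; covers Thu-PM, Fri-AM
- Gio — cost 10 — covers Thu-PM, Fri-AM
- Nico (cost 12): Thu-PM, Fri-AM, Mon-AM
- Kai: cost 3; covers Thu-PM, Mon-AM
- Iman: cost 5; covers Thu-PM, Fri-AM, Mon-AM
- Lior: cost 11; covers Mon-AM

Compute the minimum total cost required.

5

The greedy cost-per-new-shift heuristic would pick Kai and Iman for 8, but a cheaper cover exists.
Iman alone covers Thu-PM, Fri-AM, Mon-AM — every shift.
Total cost: 5.
No cover costs less than 5.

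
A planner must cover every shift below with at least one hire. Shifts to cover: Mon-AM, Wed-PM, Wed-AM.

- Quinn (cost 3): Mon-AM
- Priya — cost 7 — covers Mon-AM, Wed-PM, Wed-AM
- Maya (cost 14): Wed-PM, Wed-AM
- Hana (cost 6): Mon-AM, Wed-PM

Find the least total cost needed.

7

Priya alone covers Mon-AM, Wed-PM, Wed-AM — every shift.
Total cost: 7.
No cover costs less than 7.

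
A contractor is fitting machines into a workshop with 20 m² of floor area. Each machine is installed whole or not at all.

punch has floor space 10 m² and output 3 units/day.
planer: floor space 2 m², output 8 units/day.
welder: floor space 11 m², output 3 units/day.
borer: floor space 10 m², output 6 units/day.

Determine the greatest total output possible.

14

Treat it as a binary knapsack problem.
Take planer and borer: floor space 2 + 10 = 12 ≤ 20, output 8 + 6 = 14.
No other feasible combination does better.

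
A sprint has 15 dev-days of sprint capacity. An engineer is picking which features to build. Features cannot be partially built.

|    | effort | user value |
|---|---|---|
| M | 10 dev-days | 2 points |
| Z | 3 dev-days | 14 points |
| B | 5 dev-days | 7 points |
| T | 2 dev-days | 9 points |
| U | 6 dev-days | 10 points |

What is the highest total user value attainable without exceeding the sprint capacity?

33

Allowing fractional choices, the relaxed optimum would be about 38.6, but features are indivisible.
Z + B + U: effort 3 + 5 + 6 = 14 ≤ 15, user value 14 + 7 + 10 = 31.
Z + B + T: effort 3 + 5 + 2 = 10 ≤ 15, user value 14 + 7 + 9 = 30.
Z + T + U: effort 3 + 2 + 6 = 11 ≤ 15, user value 14 + 9 + 10 = 33.
Best is Z, T, and U with total user value 33.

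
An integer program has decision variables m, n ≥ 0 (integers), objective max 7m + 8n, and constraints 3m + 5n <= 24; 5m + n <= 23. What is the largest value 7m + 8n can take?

Relaxing integrality, the LP optimum is 47.50 at (m,n) = (4.14, 2.32), which is not an integer point.
(m,n)=(3,3): 3·3+5·3=24≤24, 5·3+1·3=18≤23, objective 45.
(m,n)=(4,2): 3·4+5·2=22≤24, 5·4+1·2=22≤23, objective 44.
(m,n)=(2,3): 3·2+5·3=21≤24, 5·2+1·3=13≤23, objective 38.
No feasible integer point exceeds 45.

45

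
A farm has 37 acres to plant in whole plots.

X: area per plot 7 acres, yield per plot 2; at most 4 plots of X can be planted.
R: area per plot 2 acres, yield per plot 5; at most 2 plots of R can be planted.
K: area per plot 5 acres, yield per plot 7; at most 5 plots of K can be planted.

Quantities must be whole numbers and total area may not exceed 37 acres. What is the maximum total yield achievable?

47

R has the best ratio (5/2); taking only R gives at most 2×5 = 10 (stopped by the supply cap of 2).
Mixing does better — 1×X, 2×R, and 5×K: area 36 ≤ 37, yield 1·2 + 2·5 + 5·7 = 47.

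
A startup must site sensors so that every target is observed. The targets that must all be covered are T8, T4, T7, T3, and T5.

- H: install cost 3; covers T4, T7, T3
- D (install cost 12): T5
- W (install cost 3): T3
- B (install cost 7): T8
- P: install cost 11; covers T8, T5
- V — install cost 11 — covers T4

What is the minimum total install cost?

Choose H and P: together they cover T8, T4, T7, T3, T5 — every target.
Total install cost: 3 + 11 = 14.
No cover costs less than 14.

14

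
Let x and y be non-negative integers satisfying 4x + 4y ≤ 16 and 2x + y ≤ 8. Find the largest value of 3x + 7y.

(x,y)=(0,4) is feasible, giving 28.
(x,y)=(1,3) is feasible, giving 24.
(x,y)=(0,3) is feasible, giving 21.
No feasible integer point exceeds 28.

28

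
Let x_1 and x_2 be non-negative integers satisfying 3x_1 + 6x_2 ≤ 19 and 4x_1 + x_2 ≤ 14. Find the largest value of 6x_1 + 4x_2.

The continuous relaxation peaks at (3.1, 1.62) with value 25.05; rounding to a feasible lattice point costs some objective.
(x_1,x_2)=(3,1): 3·3+6·1=15≤19, 4·3+1·1=13≤14, objective 22.
(x_1,x_2)=(2,2): 3·2+6·2=18≤19, 4·2+1·2=10≤14, objective 20.
(x_1,x_2)=(3,0): 3·3+6·0=9≤19, 4·3+1·0=12≤14, objective 18.
Maximum is 22 at (x_1,x_2)=(3,1).

22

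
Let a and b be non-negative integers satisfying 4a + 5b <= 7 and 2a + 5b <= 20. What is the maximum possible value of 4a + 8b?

8

Relaxing integrality, the LP optimum is 11.20 at (a,b) = (0, 1.4), which is not an integer point.
(a,b)=(0,1): 4·0+5·1=5≤7, 2·0+5·1=5≤20, objective 8.
(a,b)=(1,0): 4·1+5·0=4≤7, 2·1+5·0=2≤20, objective 4.
No feasible integer point exceeds 8.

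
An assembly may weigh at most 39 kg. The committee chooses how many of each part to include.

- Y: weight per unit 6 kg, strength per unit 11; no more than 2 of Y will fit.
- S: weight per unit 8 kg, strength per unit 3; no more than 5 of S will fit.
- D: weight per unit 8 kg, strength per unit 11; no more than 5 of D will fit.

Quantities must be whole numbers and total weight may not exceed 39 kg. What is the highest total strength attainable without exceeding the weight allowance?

Take 1×Y and 4×D: weight 38 ≤ 39, strength 1·11 + 4·11 = 55.
No other integer combination yields more.

55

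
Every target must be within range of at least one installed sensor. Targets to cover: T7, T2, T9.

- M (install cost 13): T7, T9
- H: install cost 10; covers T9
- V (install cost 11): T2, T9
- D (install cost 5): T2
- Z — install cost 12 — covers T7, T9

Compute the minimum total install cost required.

This is an integer covering problem.
Choose D and Z: together they cover T7, T2, T9 — every target.
Total install cost: 5 + 12 = 17.

17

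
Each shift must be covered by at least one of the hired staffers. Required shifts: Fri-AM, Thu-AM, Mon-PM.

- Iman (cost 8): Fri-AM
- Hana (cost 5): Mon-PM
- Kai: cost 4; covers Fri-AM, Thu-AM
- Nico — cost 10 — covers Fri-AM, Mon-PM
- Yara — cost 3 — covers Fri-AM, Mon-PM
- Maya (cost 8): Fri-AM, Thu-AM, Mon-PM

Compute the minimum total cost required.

This is an integer covering problem.
Choose Kai and Yara: together they cover Fri-AM, Thu-AM, Mon-PM — every shift.
Total cost: 4 + 3 = 7.

7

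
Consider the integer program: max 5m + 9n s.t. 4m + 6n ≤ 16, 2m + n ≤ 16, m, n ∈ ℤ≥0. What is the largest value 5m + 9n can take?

The continuous relaxation peaks at (0, 2.67) with value 24.00; rounding to a feasible lattice point costs some objective.
(m,n)=(1,2): 4·1+6·2=16≤16, 2·1+1·2=4≤16, objective 23.
(m,n)=(2,1): 4·2+6·1=14≤16, 2·2+1·1=5≤16, objective 19.
(m,n)=(0,2): 4·0+6·2=12≤16, 2·0+1·2=2≤16, objective 18.
The best lattice point is (1,2), giving 23.

23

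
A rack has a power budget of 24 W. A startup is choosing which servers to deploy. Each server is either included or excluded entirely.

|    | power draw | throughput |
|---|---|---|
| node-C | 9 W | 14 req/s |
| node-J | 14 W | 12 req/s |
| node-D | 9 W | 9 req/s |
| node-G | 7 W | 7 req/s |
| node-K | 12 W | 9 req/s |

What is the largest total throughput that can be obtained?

26

This is a 0-1 knapsack instance.
Allowing fractional choices, the relaxed optimum would be about 29.0, but servers are indivisible.
node-C + node-K: power draw 9 + 12 = 21 ≤ 24, throughput 14 + 9 = 23.
node-C + node-J: power draw 9 + 14 = 23 ≤ 24, throughput 14 + 12 = 26.
node-C + node-D: power draw 9 + 9 = 18 ≤ 24, throughput 14 + 9 = 23.
Best is node-C and node-J with total throughput 26.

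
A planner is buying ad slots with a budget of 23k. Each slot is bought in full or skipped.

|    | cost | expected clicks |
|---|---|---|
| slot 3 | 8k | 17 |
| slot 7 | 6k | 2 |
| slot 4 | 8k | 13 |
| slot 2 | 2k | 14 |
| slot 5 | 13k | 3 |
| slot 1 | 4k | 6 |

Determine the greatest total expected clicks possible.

This is an integer program with binary decision variables.
slot 3 + slot 4 + slot 2: cost 8 + 8 + 2 = 18 ≤ 23, expected clicks 17 + 13 + 14 = 44.
slot 3 + slot 4 + slot 2 + slot 1: cost 8 + 8 + 2 + 4 = 22 ≤ 23, expected clicks 17 + 13 + 14 + 6 = 50.
Best is slot 3, slot 4, slot 2, and slot 1 with total expected clicks 50.

50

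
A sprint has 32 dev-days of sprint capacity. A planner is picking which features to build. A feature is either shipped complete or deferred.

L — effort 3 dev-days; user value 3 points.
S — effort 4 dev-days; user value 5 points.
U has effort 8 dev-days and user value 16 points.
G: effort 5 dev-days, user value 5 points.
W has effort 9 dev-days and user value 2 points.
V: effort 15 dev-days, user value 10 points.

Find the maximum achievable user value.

Take S, U, G, and V: effort 4 + 8 + 5 + 15 = 32 ≤ 32, user value 5 + 16 + 5 + 10 = 36.
No other feasible combination does better.

36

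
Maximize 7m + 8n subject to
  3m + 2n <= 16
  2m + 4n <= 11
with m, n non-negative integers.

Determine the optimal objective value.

35

(m,n)=(5,0): 3·5+2·0=15≤16, 2·5+4·0=10≤11, objective 35.
(m,n)=(4,0): 3·4+2·0=12≤16, 2·4+4·0=8≤11, objective 28.
Maximum is 35 at (m,n)=(5,0).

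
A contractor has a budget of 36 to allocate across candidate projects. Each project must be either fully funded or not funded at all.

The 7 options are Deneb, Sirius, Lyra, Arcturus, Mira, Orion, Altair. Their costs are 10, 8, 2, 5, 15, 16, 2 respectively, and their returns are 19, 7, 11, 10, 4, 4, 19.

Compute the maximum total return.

66

Deneb + Lyra + Arcturus + Mira + Altair: cost 10 + 2 + 5 + 15 + 2 = 34 ≤ 36, return 19 + 11 + 10 + 4 + 19 = 63.
Deneb + Sirius + Lyra + Arcturus + Altair: cost 10 + 8 + 2 + 5 + 2 = 27 ≤ 36, return 19 + 7 + 11 + 10 + 19 = 66.
Deneb + Lyra + Arcturus + Orion + Altair: cost 10 + 2 + 5 + 16 + 2 = 35 ≤ 36, return 19 + 11 + 10 + 4 + 19 = 63.
Best is Deneb, Sirius, Lyra, Arcturus, and Altair with total return 66.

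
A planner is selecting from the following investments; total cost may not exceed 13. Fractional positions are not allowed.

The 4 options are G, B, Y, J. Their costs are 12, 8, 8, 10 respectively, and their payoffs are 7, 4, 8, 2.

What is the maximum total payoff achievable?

Allowing fractional choices, the relaxed optimum would be about 10.9, but investments are indivisible.
G: cost 12 ≤ 13, payoff 7.
Y: cost 8 ≤ 13, payoff 8.
B: cost 8 ≤ 13, payoff 4.
Best is Y with total payoff 8.

8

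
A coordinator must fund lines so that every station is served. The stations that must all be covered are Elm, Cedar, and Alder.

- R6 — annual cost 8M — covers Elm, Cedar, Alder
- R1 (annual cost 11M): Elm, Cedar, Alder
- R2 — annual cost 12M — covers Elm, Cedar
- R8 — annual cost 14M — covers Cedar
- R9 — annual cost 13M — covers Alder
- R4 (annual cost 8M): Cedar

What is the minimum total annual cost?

R6 alone covers Elm, Cedar, Alder — every station.
Total annual cost: 8.
No cover costs less than 8.

8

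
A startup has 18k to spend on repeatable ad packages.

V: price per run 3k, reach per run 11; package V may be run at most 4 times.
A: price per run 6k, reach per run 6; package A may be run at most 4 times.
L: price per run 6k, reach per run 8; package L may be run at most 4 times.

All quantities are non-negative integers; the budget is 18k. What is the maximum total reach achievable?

4×V and 1×A: price 18 ≤ 18, reach 4·11 + 1·6 = 50.
4×V and 1×L: price 18 ≤ 18, reach 4·11 + 1·8 = 52.
Best is 52.

52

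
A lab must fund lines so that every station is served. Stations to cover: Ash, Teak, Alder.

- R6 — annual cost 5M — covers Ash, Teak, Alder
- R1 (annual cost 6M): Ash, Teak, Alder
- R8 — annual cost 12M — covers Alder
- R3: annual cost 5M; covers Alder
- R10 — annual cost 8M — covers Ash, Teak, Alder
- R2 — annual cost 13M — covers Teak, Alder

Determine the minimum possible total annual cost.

5

R6 alone covers Ash, Teak, Alder — every station.
Total annual cost: 5.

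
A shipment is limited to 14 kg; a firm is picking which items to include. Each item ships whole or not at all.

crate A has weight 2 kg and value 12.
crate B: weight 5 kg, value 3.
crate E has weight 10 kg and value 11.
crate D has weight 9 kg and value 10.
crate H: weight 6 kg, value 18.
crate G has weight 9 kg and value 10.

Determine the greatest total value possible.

This is a 0-1 knapsack instance.
crate A + crate H: weight 2 + 6 = 8 ≤ 14, value 12 + 18 = 30.
crate A + crate B + crate H: weight 2 + 5 + 6 = 13 ≤ 14, value 12 + 3 + 18 = 33.
Best is crate A, crate B, and crate H with total value 33.

33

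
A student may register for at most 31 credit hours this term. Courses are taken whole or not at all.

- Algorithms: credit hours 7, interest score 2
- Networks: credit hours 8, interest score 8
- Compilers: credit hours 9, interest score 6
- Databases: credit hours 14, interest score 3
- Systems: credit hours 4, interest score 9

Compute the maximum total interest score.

Allowing fractional choices, the relaxed optimum would be about 25.6, but courses are indivisible.
Algorithms + Networks + Compilers + Systems: credit hours 7 + 8 + 9 + 4 = 28 ≤ 31, interest score 2 + 8 + 6 + 9 = 25.
Networks + Compilers + Systems: credit hours 8 + 9 + 4 = 21 ≤ 31, interest score 8 + 6 + 9 = 23.
Best is Algorithms, Networks, Compilers, and Systems with total interest score 25.

25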